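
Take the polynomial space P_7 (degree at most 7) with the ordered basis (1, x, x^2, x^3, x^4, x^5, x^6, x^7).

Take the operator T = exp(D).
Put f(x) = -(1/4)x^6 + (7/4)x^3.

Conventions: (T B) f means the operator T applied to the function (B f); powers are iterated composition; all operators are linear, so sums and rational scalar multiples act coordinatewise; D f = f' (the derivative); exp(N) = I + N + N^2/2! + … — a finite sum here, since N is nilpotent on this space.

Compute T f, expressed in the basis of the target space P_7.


order-1 term: -(3/2)x^5 + (21/4)x^2
order-2 term: -(15/4)x^4 + (21/4)x
order-3 term: -5x^3 + 7/4
order-4 term: -(15/4)x^2
order-5 term: -(3/2)x
order-6 term: -1/4
the series for exp(D) f terminates at order 6
exp(D) f = -(1/4)x^6 - (3/2)x^5 - (15/4)x^4 - (13/4)x^3 + (3/2)x^2 + (15/4)x + 3/2

the image equals g(x) = -(1/4)x^6 - (3/2)x^5 - (15/4)x^4 - (13/4)x^3 + (3/2)x^2 + (15/4)x + 3/2


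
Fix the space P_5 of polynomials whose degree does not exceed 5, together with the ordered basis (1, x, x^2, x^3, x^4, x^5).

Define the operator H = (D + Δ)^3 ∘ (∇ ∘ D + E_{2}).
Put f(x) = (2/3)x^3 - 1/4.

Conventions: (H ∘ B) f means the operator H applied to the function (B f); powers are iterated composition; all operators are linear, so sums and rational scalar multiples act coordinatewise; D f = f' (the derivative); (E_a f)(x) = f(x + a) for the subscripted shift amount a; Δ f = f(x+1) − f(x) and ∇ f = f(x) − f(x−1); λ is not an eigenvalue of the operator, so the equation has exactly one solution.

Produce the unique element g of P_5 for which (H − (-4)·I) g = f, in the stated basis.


the result is g(x) = (1/6)x^3 - 33/16

write g with unknown coordinates in the stated basis and equate coefficients in (H − (-4)·I) g = f
solving from the highest basis element down gives g = (1/6)x^3 - 33/16
check: H g = 8
so H g − (-4)·g = (2/3)x^3 - 1/4 = f ✓


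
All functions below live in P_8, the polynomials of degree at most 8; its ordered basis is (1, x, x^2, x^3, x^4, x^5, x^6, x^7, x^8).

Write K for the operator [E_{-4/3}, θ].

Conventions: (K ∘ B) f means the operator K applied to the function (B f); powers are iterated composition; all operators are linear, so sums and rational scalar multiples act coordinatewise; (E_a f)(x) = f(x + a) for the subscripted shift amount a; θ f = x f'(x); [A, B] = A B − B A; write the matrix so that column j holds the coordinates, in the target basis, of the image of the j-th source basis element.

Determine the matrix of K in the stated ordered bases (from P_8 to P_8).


image of 1: 0
image of x: -4/3
image of x^2: -(8/3)x + 32/9
image of x^3: -4x^2 + (32/3)x - 64/9
image of x^4: -(16/3)x^3 + (64/3)x^2 - (256/9)x + 1024/81
image of x^5: -(20/3)x^4 + (320/9)x^3 - (640/9)x^2 + (5120/81)x - 5120/243
image of x^6: -8x^5 + (160/3)x^4 - (1280/9)x^3 + (5120/27)x^2 - (10240/81)x + 8192/243
image of x^7: -(28/3)x^6 + (224/3)x^5 - (2240/9)x^4 + (35840/81)x^3 - (35840/81)x^2 + (57344/243)x - 114688/2187
image of x^8: -(32/3)x^7 + (896/9)x^6 - (3584/9)x^5 + (71680/81)x^4 - (286720/243)x^3 + (229376/243)x^2 - (917504/2187)x + 524288/6561
each image's coordinates form column j of the matrix

the matrix is [[0, -4/3, 32/9, -64/9, 1024/81, -5120/243, 8192/243, -114688/2187, 524288/6561]; [0, 0, -8/3, 32/3, -256/9, 5120/81, -10240/81, 57344/243, -917504/2187]; [0, 0, 0, -4, 64/3, -640/9, 5120/27, -35840/81, 229376/243]; [0, 0, 0, 0, -16/3, 320/9, -1280/9, 35840/81, -286720/243]; [0, 0, 0, 0, 0, -20/3, 160/3, -2240/9, 71680/81]; [0, 0, 0, 0, 0, 0, -8, 224/3, -3584/9]; [0, 0, 0, 0, 0, 0, 0, -28/3, 896/9]; [0, 0, 0, 0, 0, 0, 0, 0, -32/3]; [0, 0, 0, 0, 0, 0, 0, 0, 0]] (rows listed top to bottom)


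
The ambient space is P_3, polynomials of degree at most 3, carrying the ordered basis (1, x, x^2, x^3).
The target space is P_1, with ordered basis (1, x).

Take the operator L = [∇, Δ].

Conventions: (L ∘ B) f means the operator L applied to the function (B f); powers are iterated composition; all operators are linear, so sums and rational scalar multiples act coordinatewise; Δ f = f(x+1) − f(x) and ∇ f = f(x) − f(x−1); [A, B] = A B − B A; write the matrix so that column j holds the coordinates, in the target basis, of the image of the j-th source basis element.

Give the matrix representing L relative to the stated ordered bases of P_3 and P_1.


image of 1: 0
image of x: 0
image of x^2: 0
image of x^3: 0
each image's coordinates form column j of the matrix

the matrix is [[0, 0, 0, 0]; [0, 0, 0, 0]] (rows listed top to bottom)


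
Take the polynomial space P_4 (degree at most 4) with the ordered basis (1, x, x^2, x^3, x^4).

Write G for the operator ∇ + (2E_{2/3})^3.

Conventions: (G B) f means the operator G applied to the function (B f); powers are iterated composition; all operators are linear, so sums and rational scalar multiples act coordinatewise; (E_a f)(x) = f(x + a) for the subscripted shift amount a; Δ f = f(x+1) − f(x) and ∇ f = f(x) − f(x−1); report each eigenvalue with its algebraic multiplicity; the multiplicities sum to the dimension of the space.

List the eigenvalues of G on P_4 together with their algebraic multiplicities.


λ = 8 (multiplicity 5)

image of 1: 8
image of x: 8x + 17
image of x^2: 8x^2 + 34x + 31
image of x^3: 8x^3 + 51x^2 + 93x + 65
image of x^4: 8x^4 + 68x^3 + 186x^2 + 260x + 127
the matrix is upper triangular; its diagonal is (8, 8, 8, 8, 8)
for a triangular matrix the eigenvalues are the diagonal entries, with algebraic multiplicity their repetition count


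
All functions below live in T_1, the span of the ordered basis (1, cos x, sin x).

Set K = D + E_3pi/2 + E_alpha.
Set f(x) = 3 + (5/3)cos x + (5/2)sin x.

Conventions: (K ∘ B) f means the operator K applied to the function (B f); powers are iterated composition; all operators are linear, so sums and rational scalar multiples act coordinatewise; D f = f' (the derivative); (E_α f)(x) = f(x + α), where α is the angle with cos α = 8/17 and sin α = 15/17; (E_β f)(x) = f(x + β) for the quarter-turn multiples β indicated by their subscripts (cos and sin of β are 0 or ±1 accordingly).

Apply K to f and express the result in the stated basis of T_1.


the image equals g(x) = 6 + (305/102)cos x - (5/17)sin x

D f = (5/2)cos x - (5/3)sin x
E_3pi/2 f = 3 - (5/2)cos x + (5/3)sin x
E_alpha f = 3 + (305/102)cos x - (5/17)sin x
(D + E_3pi/2 + E_alpha) f = 6 + (305/102)cos x - (5/17)sin x


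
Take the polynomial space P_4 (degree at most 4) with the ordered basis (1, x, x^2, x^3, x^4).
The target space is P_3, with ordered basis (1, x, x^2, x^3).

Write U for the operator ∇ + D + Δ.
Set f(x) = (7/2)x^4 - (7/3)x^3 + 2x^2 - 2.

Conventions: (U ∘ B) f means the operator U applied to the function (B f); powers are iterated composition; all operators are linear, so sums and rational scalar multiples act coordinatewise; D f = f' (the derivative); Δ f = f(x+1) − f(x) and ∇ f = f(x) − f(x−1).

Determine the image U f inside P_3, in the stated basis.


the result is g(x) = 42x^3 - 21x^2 + 40x - 14/3

∇ f = 14x^3 - 28x^2 + 25x - 47/6
D f = 14x^3 - 7x^2 + 4x
Δ f = 14x^3 + 14x^2 + 11x + 19/6
(∇ + D + Δ) f = 42x^3 - 21x^2 + 40x - 14/3


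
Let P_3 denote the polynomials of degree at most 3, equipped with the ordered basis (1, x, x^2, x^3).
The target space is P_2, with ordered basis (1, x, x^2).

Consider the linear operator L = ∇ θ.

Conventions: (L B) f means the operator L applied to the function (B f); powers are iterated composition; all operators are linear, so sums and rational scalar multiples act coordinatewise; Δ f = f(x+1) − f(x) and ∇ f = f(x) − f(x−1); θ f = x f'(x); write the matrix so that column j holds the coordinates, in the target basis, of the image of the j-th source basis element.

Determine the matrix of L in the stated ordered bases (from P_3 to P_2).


image of 1: 0
image of x: 1
image of x^2: 4x - 2
image of x^3: 9x^2 - 9x + 3
each image's coordinates form column j of the matrix

the matrix is [[0, 1, -2, 3]; [0, 0, 4, -9]; [0, 0, 0, 9]] (rows listed top to bottom)


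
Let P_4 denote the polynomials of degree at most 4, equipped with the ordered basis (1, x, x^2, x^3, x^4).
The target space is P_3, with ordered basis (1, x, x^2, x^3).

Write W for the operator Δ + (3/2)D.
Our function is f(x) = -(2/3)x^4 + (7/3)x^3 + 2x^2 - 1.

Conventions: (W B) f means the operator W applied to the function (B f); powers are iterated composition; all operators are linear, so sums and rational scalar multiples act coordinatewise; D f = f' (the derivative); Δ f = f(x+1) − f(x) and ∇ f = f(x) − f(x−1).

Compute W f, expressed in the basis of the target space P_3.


the result is g(x) = -(20/3)x^3 + (27/2)x^2 + (43/3)x + 11/3

Δ f = -(8/3)x^3 + 3x^2 + (25/3)x + 11/3
D f = -(8/3)x^3 + 7x^2 + 4x
((3/2)D) f = -4x^3 + (21/2)x^2 + 6x
(Δ + (3/2)D) f = -(20/3)x^3 + (27/2)x^2 + (43/3)x + 11/3


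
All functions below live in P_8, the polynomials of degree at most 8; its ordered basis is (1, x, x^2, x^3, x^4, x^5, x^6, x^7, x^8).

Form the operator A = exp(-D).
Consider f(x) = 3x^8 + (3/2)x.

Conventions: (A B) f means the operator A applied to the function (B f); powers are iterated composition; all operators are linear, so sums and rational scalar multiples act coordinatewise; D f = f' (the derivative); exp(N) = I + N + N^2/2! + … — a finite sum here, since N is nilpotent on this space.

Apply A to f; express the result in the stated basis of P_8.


g(x) = 3x^8 - 24x^7 + 84x^6 - 168x^5 + 210x^4 - 168x^3 + 84x^2 - (45/2)x + 3/2

order-1 term: -24x^7 - 3/2
order-2 term: 84x^6
order-3 term: -168x^5
order-4 term: 210x^4
order-5 term: -168x^3
order-6 term: 84x^2
order-7 term: -24x
order-8 term: 3
the series for exp(-D) f terminates at order 8
exp(-D) f = 3x^8 - 24x^7 + 84x^6 - 168x^5 + 210x^4 - 168x^3 + 84x^2 - (45/2)x + 3/2


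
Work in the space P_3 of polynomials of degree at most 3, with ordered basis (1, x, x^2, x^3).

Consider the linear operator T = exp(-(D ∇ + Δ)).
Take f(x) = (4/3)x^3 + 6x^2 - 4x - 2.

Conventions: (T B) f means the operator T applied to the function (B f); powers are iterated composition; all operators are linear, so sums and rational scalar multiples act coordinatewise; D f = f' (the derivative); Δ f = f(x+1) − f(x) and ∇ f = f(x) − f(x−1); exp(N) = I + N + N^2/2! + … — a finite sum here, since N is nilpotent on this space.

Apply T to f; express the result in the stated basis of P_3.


g(x) = (4/3)x^3 + 2x^2 - 24x + 10/3

order-1 term: -4x^2 - 24x - 34/3
order-2 term: 4x + 18
order-3 term: -4/3
the series for exp(-(D ∇ + Δ)) f terminates at order 3
exp(-(D ∇ + Δ)) f = (4/3)x^3 + 2x^2 - 24x + 10/3


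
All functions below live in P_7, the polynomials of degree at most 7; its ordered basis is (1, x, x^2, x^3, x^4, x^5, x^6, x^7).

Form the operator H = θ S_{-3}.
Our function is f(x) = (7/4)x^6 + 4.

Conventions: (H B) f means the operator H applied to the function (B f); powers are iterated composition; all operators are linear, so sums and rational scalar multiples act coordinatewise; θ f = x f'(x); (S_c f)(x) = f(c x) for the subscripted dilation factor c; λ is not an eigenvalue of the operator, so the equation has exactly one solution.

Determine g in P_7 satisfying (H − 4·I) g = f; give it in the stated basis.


write g with unknown coordinates in the stated basis and equate coefficients in (H − 4·I) g = f
solving from the highest basis element down gives g = (7/17480)x^6 - 1
check: H g = (15309/8740)x^6
so H g − 4·g = (7/4)x^6 + 4 = f ✓

the result is g(x) = (7/17480)x^6 - 1


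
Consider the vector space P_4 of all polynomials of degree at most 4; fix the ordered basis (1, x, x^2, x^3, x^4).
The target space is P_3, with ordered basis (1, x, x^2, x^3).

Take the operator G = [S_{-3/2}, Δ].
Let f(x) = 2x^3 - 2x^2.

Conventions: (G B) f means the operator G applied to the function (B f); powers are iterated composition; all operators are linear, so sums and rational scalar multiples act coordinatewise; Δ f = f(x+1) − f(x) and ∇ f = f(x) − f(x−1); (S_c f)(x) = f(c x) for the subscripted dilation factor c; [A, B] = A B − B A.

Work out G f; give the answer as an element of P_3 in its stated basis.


Δ f = 6x^2 + 2x
S_{-3/2} Δ f = (27/2)x^2 - 3x
S_{-3/2} f = -(27/4)x^3 - (9/2)x^2
Δ S_{-3/2} f = -(81/4)x^2 - (117/4)x - 45/4
[S_{-3/2}, Δ] f = (135/4)x^2 + (105/4)x + 45/4

the image equals g(x) = (135/4)x^2 + (105/4)x + 45/4


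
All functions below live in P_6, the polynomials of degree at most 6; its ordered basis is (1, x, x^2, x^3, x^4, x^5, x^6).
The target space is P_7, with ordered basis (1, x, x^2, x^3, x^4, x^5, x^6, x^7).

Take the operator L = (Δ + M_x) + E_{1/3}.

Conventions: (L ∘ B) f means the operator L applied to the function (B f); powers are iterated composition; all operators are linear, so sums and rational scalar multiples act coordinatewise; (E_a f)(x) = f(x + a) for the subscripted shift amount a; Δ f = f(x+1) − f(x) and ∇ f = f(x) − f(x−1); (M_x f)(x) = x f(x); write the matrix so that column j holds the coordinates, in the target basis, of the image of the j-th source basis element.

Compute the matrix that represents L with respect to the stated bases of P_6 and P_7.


the matrix is [[1, 4/3, 10/9, 28/27, 82/81, 244/243, 730/729]; [1, 1, 8/3, 10/3, 112/27, 410/81, 488/81]; [0, 1, 1, 4, 20/3, 280/27, 410/27]; [0, 0, 1, 1, 16/3, 100/9, 560/27]; [0, 0, 0, 1, 1, 20/3, 50/3]; [0, 0, 0, 0, 1, 1, 8]; [0, 0, 0, 0, 0, 1, 1]; [0, 0, 0, 0, 0, 0, 1]] (rows listed top to bottom)

image of 1: x + 1
image of x: x^2 + x + 4/3
image of x^2: x^3 + x^2 + (8/3)x + 10/9
image of x^3: x^4 + x^3 + 4x^2 + (10/3)x + 28/27
image of x^4: x^5 + x^4 + (16/3)x^3 + (20/3)x^2 + (112/27)x + 82/81
image of x^5: x^6 + x^5 + (20/3)x^4 + (100/9)x^3 + (280/27)x^2 + (410/81)x + 244/243
image of x^6: x^7 + x^6 + 8x^5 + (50/3)x^4 + (560/27)x^3 + (410/27)x^2 + (488/81)x + 730/729
each image's coordinates form column j of the matrix


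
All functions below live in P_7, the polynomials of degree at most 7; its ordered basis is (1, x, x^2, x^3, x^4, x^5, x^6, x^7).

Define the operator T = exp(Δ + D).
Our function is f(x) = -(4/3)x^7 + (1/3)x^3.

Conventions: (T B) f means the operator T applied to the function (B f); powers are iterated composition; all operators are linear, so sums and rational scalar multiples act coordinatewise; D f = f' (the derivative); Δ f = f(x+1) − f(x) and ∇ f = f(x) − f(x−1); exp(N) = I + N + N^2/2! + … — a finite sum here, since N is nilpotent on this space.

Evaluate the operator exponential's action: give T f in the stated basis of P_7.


order-1 term: -(56/3)x^6 - 28x^5 - (140/3)x^4 - (140/3)x^3 - 26x^2 - (25/3)x - 1
order-2 term: -112x^5 - 280x^4 - (1540/3)x^3 - 560x^2 - (1024/3)x - 274/3
order-3 term: -(1120/3)x^4 - 1120x^3 - 1960x^2 - 1820x - 716
order-4 term: -(2240/3)x^3 - 2240x^2 - (9520/3)x - 5320/3
order-5 term: -896x^2 - 2240x - 5600/3
order-6 term: -(1792/3)x - 896
order-7 term: -512/3
the series for exp(Δ + D) f terminates at order 7
exp(Δ + D) f = -(4/3)x^7 - (56/3)x^6 - 140x^5 - 700x^4 - (7279/3)x^3 - 5682x^2 - (24541/3)x - 5515

the image equals g(x) = -(4/3)x^7 - (56/3)x^6 - 140x^5 - 700x^4 - (7279/3)x^3 - 5682x^2 - (24541/3)x - 5515


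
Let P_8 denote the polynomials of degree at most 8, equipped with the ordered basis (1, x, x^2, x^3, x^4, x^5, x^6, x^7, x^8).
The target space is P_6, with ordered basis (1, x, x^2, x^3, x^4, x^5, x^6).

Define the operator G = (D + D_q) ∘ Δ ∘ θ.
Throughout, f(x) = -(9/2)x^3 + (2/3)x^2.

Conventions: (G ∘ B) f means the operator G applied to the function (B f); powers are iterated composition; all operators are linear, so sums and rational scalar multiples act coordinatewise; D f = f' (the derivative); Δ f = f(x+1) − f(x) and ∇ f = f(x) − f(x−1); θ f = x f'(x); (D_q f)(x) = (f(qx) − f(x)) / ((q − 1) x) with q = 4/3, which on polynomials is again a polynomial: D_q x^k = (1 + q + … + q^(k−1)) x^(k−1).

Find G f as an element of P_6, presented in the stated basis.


g(x) = -(351/2)x - 227/3

θ f = -(27/2)x^3 + (4/3)x^2
Δ θ f = -(81/2)x^2 - (227/6)x - 73/6
D (Δ ∘ θ) f = -81x - 227/6
D_q (Δ ∘ θ) f = -(189/2)x - 227/6
(D + D_q) (Δ ∘ θ) f = -(351/2)x - 227/3


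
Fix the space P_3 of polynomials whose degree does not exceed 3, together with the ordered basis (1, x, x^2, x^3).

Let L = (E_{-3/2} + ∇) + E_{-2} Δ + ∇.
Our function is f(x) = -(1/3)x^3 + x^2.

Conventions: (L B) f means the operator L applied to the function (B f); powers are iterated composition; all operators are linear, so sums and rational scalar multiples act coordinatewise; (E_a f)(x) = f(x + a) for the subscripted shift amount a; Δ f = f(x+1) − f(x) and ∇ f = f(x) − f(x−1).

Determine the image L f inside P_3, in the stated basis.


the result is g(x) = -(1/3)x^3 - (1/2)x^2 + (23/4)x - 37/8

E_{-3/2} f = -(1/3)x^3 + (5/2)x^2 - (21/4)x + 27/8
∇ f = -x^2 + 3x - 4/3
(E_{-3/2} + ∇) f = -(1/3)x^3 + (3/2)x^2 - (9/4)x + 49/24
Δ f = -x^2 + x + 2/3
E_{-2} Δ f = -x^2 + 5x - 16/3
∇ f = -x^2 + 3x - 4/3
((E_{-3/2} + ∇) + E_{-2} Δ + ∇) f = -(1/3)x^3 - (1/2)x^2 + (23/4)x - 37/8


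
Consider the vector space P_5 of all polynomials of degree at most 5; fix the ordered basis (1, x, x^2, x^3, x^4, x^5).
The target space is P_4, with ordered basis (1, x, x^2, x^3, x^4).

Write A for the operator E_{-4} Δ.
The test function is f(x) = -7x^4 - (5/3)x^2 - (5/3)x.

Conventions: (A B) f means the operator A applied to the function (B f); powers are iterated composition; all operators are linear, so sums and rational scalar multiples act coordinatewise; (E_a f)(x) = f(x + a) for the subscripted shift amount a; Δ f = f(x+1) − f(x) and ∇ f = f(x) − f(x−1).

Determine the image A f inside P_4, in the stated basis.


Δ f = -28x^3 - 42x^2 - (94/3)x - 31/3
E_{-4} Δ f = -28x^3 + 294x^2 - (3118/3)x + 1235

g(x) = -28x^3 + 294x^2 - (3118/3)x + 1235


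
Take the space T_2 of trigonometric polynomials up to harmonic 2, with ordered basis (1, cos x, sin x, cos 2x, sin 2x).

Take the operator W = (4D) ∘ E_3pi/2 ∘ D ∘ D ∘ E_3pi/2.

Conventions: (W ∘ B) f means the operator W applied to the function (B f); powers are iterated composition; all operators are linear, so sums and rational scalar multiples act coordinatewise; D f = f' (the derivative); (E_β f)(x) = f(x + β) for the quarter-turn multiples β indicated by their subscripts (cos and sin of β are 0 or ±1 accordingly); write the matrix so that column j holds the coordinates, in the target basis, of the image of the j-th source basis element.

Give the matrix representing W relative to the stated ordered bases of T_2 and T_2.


the matrix is [[0, 0, 0, 0, 0]; [0, 0, 4, 0, 0]; [0, -4, 0, 0, 0]; [0, 0, 0, 0, -32]; [0, 0, 0, 32, 0]] (rows listed top to bottom)

image of 1: 0
image of cos x: -4sin x
image of sin x: 4cos x
image of cos 2x: 32sin 2x
image of sin 2x: -32cos 2x
each image's coordinates form column j of the matrix


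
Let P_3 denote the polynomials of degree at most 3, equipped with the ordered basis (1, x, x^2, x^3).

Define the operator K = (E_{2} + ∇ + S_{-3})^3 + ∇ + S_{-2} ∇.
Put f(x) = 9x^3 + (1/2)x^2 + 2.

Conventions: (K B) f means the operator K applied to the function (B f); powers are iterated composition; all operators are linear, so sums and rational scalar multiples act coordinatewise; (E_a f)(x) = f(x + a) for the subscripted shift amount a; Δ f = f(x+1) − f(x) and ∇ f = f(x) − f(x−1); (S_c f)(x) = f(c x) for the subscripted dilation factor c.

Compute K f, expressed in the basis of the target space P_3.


E_{2} f = 9x^3 + (109/2)x^2 + 110x + 76
∇ f = 27x^2 - 26x + 17/2
S_{-3} f = -243x^3 + (9/2)x^2 + 2
(E_{2} + ∇ + S_{-3}) f = -234x^3 + 86x^2 + 84x + 173/2
E_{2} (E_{2} + ∇ + S_{-3}) f = -234x^3 - 1318x^2 - 2380x - 2547/2
∇ (E_{2} + ∇ + S_{-3}) f = -702x^2 + 874x - 236
S_{-3} (E_{2} + ∇ + S_{-3}) f = 6318x^3 + 774x^2 - 252x + 173/2
(E_{2} + ∇ + S_{-3}) (E_{2} + ∇ + S_{-3}) f = 6084x^3 - 1246x^2 - 1758x - 1423
E_{2} (E_{2} + ∇ + S_{-3}) (E_{2} + ∇ + S_{-3}) f = 6084x^3 + 35258x^2 + 66266x + 38749
∇ (E_{2} + ∇ + S_{-3}) (E_{2} + ∇ + S_{-3}) f = 18252x^2 - 20744x + 5572
S_{-3} (E_{2} + ∇ + S_{-3}) (E_{2} + ∇ + S_{-3}) f = -164268x^3 - 11214x^2 + 5274x - 1423
(E_{2} + ∇ + S_{-3}) (E_{2} + ∇ + S_{-3}) (E_{2} + ∇ + S_{-3}) f = -158184x^3 + 42296x^2 + 50796x + 42898
∇ f = 27x^2 - 26x + 17/2
∇ f = 27x^2 - 26x + 17/2
S_{-2} ∇ f = 108x^2 + 52x + 17/2
((E_{2} + ∇ + S_{-3})^3 + ∇ + S_{-2} ∇) f = -158184x^3 + 42431x^2 + 50822x + 42915

the image equals g(x) = -158184x^3 + 42431x^2 + 50822x + 42915


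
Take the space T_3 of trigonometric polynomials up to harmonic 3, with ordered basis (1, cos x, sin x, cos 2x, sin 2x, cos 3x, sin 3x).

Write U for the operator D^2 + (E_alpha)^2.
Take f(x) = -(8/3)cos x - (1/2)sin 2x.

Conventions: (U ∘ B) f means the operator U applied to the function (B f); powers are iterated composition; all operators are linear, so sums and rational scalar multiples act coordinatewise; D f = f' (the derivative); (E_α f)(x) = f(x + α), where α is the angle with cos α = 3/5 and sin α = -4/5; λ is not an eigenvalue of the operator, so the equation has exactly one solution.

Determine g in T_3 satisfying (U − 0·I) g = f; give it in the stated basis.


write g with unknown coordinates in the stated basis and equate coefficients in (U − 0·I) g = f
solving from the highest basis element down gives g = (4/3)cos x + sin x + (56/4947)cos 2x + (1009/9894)sin 2x
check: U g = -(8/3)cos x - (1/2)sin 2x
so U g − 0·g = -(8/3)cos x - (1/2)sin 2x = f ✓

g(x) = (4/3)cos x + sin x + (56/4947)cos 2x + (1009/9894)sin 2x


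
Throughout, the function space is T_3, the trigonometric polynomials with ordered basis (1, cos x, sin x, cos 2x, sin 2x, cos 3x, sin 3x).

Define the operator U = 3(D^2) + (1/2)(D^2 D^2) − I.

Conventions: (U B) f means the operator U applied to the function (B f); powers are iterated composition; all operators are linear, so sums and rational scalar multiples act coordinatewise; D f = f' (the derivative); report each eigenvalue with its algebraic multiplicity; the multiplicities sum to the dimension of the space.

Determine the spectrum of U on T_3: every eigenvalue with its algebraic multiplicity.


λ = -5 (multiplicity 2), λ = -7/2 (multiplicity 2), λ = -1 (multiplicity 1), λ = 25/2 (multiplicity 2)

image of 1: -1
image of cos x: -(7/2)cos x
image of sin x: -(7/2)sin x
image of cos 2x: -5cos 2x
image of sin 2x: -5sin 2x
image of cos 3x: (25/2)cos 3x
image of sin 3x: (25/2)sin 3x
the matrix is diagonal; its diagonal is (-1, -7/2, -7/2, -5, -5, 25/2, 25/2)
for a triangular matrix the eigenvalues are the diagonal entries, with algebraic multiplicity their repetition count


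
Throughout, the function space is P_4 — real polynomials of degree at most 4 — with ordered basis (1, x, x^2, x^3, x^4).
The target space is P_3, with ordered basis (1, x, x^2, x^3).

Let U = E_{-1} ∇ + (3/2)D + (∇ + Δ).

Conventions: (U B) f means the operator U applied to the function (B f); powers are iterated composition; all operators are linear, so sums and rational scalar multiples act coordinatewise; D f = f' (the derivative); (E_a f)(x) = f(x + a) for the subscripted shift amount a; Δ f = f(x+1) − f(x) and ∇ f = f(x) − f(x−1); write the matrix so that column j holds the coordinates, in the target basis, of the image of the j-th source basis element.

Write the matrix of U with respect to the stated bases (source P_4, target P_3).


image of 1: 0
image of x: 9/2
image of x^2: 9x - 3
image of x^3: (27/2)x^2 - 9x + 9
image of x^4: 18x^3 - 18x^2 + 36x - 15
each image's coordinates form column j of the matrix

the matrix is [[0, 9/2, -3, 9, -15]; [0, 0, 9, -9, 36]; [0, 0, 0, 27/2, -18]; [0, 0, 0, 0, 18]] (rows listed top to bottom)


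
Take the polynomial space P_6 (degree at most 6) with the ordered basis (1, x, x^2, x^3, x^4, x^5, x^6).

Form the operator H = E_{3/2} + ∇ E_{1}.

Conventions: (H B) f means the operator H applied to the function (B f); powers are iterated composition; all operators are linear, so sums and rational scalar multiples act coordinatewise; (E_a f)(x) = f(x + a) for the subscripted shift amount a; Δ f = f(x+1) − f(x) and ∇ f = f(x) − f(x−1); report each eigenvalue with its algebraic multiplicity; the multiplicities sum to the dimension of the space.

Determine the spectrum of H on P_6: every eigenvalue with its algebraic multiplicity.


image of 1: 1
image of x: x + 5/2
image of x^2: x^2 + 5x + 13/4
image of x^3: x^3 + (15/2)x^2 + (39/4)x + 35/8
image of x^4: x^4 + 10x^3 + (39/2)x^2 + (35/2)x + 97/16
image of x^5: x^5 + (25/2)x^4 + (65/2)x^3 + (175/4)x^2 + (485/16)x + 275/32
image of x^6: x^6 + 15x^5 + (195/4)x^4 + (175/2)x^3 + (1455/16)x^2 + (825/16)x + 793/64
the matrix is upper triangular; its diagonal is (1, 1, 1, 1, 1, 1, 1)
for a triangular matrix the eigenvalues are the diagonal entries, with algebraic multiplicity their repetition count

λ = 1 (multiplicity 7)


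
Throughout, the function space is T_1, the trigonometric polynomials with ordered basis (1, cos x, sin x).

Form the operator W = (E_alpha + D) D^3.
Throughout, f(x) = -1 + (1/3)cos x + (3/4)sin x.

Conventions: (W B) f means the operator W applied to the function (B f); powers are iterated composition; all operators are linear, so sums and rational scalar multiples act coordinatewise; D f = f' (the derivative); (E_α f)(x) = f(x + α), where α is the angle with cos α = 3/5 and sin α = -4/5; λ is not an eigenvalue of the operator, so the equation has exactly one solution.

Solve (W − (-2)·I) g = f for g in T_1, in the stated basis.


write g with unknown coordinates in the stated basis and equate coefficients in (W − (-2)·I) g = f
solving from the highest basis element down gives g = -1/2 + (71/312)cos x + (29/104)sin x
check: W g = -(19/156)cos x + (5/26)sin x
so W g − (-2)·g = -1 + (1/3)cos x + (3/4)sin x = f ✓

the image equals g(x) = -1/2 + (71/312)cos x + (29/104)sin x


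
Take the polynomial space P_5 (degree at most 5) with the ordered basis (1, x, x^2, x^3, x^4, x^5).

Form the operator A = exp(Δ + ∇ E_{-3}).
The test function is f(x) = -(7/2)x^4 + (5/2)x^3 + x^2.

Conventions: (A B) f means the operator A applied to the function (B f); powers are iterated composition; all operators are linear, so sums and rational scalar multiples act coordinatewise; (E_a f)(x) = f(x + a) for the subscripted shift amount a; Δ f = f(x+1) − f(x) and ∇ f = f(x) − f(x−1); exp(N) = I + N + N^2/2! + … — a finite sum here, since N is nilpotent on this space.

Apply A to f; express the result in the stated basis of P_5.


the result is g(x) = -(7/2)x^4 - (51/2)x^3 + 58x^2 - 151x - 362

order-1 term: -28x^3 + 141x^2 - 573x + 698
order-2 term: -84x^2 + 534x - 1528
order-3 term: -112x + 524
order-4 term: -56
the series for exp(Δ + ∇ E_{-3}) f terminates at order 4
exp(Δ + ∇ E_{-3}) f = -(7/2)x^4 - (51/2)x^3 + 58x^2 - 151x - 362


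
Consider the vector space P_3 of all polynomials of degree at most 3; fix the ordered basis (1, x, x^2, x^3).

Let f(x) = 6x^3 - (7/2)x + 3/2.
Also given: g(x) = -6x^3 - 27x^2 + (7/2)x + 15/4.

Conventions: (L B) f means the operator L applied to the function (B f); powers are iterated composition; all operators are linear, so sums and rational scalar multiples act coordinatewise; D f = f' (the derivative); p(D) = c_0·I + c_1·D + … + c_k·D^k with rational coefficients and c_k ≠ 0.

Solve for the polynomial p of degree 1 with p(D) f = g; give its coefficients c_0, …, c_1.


D^0 f = 6x^3 - (7/2)x + 3/2
D^1 f = 18x^2 - 7/2
matching coefficients of g against c_0 f + c_1 Df + … from the top degree down determines the c_i
solution: c_0 = -1, c_1 = -3/2

c_0 = -1, c_1 = -3/2


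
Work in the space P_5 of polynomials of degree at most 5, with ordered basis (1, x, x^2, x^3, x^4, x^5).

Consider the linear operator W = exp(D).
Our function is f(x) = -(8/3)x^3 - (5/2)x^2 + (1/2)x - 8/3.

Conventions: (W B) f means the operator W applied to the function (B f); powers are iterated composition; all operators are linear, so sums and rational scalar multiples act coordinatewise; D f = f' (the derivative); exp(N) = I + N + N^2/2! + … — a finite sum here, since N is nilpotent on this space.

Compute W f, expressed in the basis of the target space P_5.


the image equals g(x) = -(8/3)x^3 - (21/2)x^2 - (25/2)x - 22/3

order-1 term: -8x^2 - 5x + 1/2
order-2 term: -8x - 5/2
order-3 term: -8/3
the series for exp(D) f terminates at order 3
exp(D) f = -(8/3)x^3 - (21/2)x^2 - (25/2)x - 22/3


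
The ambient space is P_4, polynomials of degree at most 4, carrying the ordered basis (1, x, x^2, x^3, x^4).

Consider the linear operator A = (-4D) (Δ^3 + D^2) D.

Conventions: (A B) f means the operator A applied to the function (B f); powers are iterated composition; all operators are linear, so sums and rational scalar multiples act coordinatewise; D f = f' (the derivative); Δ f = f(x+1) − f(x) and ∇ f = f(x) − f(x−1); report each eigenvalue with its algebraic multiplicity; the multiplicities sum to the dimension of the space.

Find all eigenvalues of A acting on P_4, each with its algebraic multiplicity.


image of 1: 0
image of x: 0
image of x^2: 0
image of x^3: 0
image of x^4: -96
the matrix is upper triangular; its diagonal is (0, 0, 0, 0, 0)
for a triangular matrix the eigenvalues are the diagonal entries, with algebraic multiplicity their repetition count

λ = 0 (multiplicity 5)


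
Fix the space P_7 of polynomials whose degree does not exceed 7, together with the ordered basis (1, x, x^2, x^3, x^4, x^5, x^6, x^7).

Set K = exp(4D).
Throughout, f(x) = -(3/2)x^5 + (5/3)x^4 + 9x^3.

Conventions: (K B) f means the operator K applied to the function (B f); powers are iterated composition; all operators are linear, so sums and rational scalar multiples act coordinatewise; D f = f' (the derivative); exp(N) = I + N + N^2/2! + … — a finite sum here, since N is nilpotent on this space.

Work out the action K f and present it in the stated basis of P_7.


the image equals g(x) = -(3/2)x^5 - (85/3)x^4 - (613/3)x^3 - 692x^2 - (3184/3)x - 1600/3

order-1 term: -30x^4 + (80/3)x^3 + 108x^2
order-2 term: -240x^3 + 160x^2 + 432x
order-3 term: -960x^2 + (1280/3)x + 576
order-4 term: -1920x + 1280/3
order-5 term: -1536
the series for exp(4D) f terminates at order 5
exp(4D) f = -(3/2)x^5 - (85/3)x^4 - (613/3)x^3 - 692x^2 - (3184/3)x - 1600/3


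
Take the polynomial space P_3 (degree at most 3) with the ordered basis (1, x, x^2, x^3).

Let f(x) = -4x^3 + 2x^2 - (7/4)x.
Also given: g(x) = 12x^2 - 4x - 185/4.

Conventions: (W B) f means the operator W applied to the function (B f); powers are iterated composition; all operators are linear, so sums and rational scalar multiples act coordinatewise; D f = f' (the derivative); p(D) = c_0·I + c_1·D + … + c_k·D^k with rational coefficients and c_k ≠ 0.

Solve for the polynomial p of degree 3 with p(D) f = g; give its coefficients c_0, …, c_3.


D^0 f = -4x^3 + 2x^2 - (7/4)x
D^1 f = -12x^2 + 4x - 7/4
D^2 f = -24x + 4
D^3 f = -24
matching coefficients of g against c_0 f + c_1 Df + … from the top degree down determines the c_i
solution: c_0 = 0, c_1 = -1, c_2 = 0, c_3 = 2

p(D) = -D + 2·D^3, i.e. c_0 = 0, c_1 = -1, c_2 = 0, c_3 = 2


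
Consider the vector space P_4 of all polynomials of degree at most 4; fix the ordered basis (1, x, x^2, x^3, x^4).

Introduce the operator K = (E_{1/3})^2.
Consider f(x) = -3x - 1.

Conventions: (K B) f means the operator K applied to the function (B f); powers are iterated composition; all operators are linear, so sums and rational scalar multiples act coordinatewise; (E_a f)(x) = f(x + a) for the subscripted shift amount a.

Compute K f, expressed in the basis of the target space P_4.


E_{1/3} f = -3x - 2
E_{1/3} E_{1/3} f = -3x - 3

the result is g(x) = -3x - 3


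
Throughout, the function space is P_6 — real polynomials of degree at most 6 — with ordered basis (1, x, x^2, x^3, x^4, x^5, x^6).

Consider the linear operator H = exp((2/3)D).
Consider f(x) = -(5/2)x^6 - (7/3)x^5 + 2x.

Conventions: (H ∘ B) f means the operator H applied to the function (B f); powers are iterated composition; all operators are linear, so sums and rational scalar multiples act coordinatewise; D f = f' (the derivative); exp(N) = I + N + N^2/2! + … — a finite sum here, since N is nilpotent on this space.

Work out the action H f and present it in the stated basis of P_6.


order-1 term: -10x^5 - (70/9)x^4 + 4/3
order-2 term: -(50/3)x^4 - (280/27)x^3
order-3 term: -(400/27)x^3 - (560/81)x^2
order-4 term: -(200/27)x^2 - (560/243)x
order-5 term: -(160/81)x - 224/729
order-6 term: -160/729
the series for exp((2/3)D) f terminates at order 6
exp((2/3)D) f = -(5/2)x^6 - (37/3)x^5 - (220/9)x^4 - (680/27)x^3 - (1160/81)x^2 - (554/243)x + 196/243

the image equals g(x) = -(5/2)x^6 - (37/3)x^5 - (220/9)x^4 - (680/27)x^3 - (1160/81)x^2 - (554/243)x + 196/243


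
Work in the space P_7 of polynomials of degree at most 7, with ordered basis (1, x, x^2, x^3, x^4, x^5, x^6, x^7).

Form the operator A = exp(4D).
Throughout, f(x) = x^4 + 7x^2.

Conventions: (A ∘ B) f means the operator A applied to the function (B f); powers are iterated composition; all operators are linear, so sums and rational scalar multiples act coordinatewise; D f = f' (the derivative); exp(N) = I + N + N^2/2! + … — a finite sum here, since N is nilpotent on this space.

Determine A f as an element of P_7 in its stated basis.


g(x) = x^4 + 16x^3 + 103x^2 + 312x + 368

order-1 term: 16x^3 + 56x
order-2 term: 96x^2 + 112
order-3 term: 256x
order-4 term: 256
the series for exp(4D) f terminates at order 4
exp(4D) f = x^4 + 16x^3 + 103x^2 + 312x + 368


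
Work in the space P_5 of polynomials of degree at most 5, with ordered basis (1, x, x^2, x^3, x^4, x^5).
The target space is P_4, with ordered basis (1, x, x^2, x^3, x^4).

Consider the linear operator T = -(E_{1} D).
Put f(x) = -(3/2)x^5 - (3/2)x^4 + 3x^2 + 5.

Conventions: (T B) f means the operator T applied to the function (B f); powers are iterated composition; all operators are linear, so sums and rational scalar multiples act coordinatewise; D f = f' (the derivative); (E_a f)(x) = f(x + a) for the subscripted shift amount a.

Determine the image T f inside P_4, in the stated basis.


g(x) = (15/2)x^4 + 36x^3 + 63x^2 + 42x + 15/2

D f = -(15/2)x^4 - 6x^3 + 6x
E_{1} D f = -(15/2)x^4 - 36x^3 - 63x^2 - 42x - 15/2
(-(E_{1} D)) f = (15/2)x^4 + 36x^3 + 63x^2 + 42x + 15/2


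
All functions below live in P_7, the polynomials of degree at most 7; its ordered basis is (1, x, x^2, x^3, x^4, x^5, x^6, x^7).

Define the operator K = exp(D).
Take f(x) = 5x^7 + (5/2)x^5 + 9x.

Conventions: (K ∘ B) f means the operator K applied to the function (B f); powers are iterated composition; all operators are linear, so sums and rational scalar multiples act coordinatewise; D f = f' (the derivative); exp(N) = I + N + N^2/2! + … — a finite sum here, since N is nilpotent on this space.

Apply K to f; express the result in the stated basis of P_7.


the result is g(x) = 5x^7 + 35x^6 + (215/2)x^5 + (375/2)x^4 + 200x^3 + 130x^2 + (113/2)x + 33/2

order-1 term: 35x^6 + (25/2)x^4 + 9
order-2 term: 105x^5 + 25x^3
order-3 term: 175x^4 + 25x^2
order-4 term: 175x^3 + (25/2)x
order-5 term: 105x^2 + 5/2
order-6 term: 35x
order-7 term: 5
the series for exp(D) f terminates at order 7
exp(D) f = 5x^7 + 35x^6 + (215/2)x^5 + (375/2)x^4 + 200x^3 + 130x^2 + (113/2)x + 33/2


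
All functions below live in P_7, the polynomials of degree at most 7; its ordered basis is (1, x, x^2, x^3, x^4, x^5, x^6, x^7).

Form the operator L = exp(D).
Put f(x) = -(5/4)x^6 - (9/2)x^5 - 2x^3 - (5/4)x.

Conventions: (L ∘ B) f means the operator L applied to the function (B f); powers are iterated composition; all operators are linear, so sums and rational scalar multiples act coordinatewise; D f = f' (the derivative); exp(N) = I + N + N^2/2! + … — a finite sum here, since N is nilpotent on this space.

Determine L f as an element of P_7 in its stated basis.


order-1 term: -(15/2)x^5 - (45/2)x^4 - 6x^2 - 5/4
order-2 term: -(75/4)x^4 - 45x^3 - 6x
order-3 term: -25x^3 - 45x^2 - 2
order-4 term: -(75/4)x^2 - (45/2)x
order-5 term: -(15/2)x - 9/2
order-6 term: -5/4
the series for exp(D) f terminates at order 6
exp(D) f = -(5/4)x^6 - 12x^5 - (165/4)x^4 - 72x^3 - (279/4)x^2 - (149/4)x - 9

the image equals g(x) = -(5/4)x^6 - 12x^5 - (165/4)x^4 - 72x^3 - (279/4)x^2 - (149/4)x - 9


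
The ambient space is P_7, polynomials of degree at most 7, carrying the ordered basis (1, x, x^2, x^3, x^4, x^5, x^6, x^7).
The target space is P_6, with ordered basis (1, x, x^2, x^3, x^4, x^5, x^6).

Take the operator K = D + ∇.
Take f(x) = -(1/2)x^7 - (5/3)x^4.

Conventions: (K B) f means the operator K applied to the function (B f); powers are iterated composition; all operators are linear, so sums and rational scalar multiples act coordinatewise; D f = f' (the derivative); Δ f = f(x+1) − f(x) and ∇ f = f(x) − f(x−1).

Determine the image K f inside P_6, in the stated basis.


D f = -(7/2)x^6 - (20/3)x^3
∇ f = -(7/2)x^6 + (21/2)x^5 - (35/2)x^4 + (65/6)x^3 - (1/2)x^2 - (19/6)x + 7/6
(D + ∇) f = -7x^6 + (21/2)x^5 - (35/2)x^4 + (25/6)x^3 - (1/2)x^2 - (19/6)x + 7/6

g(x) = -7x^6 + (21/2)x^5 - (35/2)x^4 + (25/6)x^3 - (1/2)x^2 - (19/6)x + 7/6


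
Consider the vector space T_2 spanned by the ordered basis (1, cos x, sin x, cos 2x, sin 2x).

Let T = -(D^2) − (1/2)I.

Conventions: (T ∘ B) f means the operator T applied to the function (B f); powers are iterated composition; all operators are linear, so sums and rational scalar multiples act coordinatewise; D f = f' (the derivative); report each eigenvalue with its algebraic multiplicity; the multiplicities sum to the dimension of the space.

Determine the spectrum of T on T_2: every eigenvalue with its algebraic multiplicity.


image of 1: -1/2
image of cos x: (1/2)cos x
image of sin x: (1/2)sin x
image of cos 2x: (7/2)cos 2x
image of sin 2x: (7/2)sin 2x
the matrix is diagonal; its diagonal is (-1/2, 1/2, 1/2, 7/2, 7/2)
for a triangular matrix the eigenvalues are the diagonal entries, with algebraic multiplicity their repetition count

λ = -1/2 (multiplicity 1), λ = 1/2 (multiplicity 2), λ = 7/2 (multiplicity 2)


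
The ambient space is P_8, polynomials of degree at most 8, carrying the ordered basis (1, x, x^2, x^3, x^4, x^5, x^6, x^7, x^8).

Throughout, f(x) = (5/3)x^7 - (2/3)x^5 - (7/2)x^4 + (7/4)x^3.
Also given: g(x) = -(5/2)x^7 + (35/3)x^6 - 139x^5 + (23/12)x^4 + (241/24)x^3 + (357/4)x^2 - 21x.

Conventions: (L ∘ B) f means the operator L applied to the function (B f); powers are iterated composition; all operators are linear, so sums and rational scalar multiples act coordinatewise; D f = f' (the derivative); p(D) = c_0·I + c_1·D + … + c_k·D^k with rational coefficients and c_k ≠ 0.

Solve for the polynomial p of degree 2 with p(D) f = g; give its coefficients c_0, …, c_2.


p(D) = -(3/2)·I + D − 2·D^2, i.e. c_0 = -3/2, c_1 = 1, c_2 = -2

D^0 f = (5/3)x^7 - (2/3)x^5 - (7/2)x^4 + (7/4)x^3
D^1 f = (35/3)x^6 - (10/3)x^4 - 14x^3 + (21/4)x^2
D^2 f = 70x^5 - (40/3)x^3 - 42x^2 + (21/2)x
matching coefficients of g against c_0 f + c_1 Df + … from the top degree down determines the c_i
solution: c_0 = -3/2, c_1 = 1, c_2 = -2


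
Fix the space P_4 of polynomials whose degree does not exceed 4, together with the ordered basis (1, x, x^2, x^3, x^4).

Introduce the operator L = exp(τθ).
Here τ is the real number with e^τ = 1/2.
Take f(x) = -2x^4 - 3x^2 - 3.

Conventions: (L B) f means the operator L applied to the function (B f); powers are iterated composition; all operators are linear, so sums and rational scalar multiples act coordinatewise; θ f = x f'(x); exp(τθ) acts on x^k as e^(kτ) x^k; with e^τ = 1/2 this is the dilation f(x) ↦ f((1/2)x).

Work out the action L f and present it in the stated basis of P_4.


exp(τθ) x^k = e^(kτ) x^k; with e^τ = 1/2 this sends x^k to (1/2)^k x^k
x^2 ↦ 1/4 x^2
x^4 ↦ 1/16 x^4
applying this coordinatewise to f: exp(τθ) f = -(1/8)x^4 - (3/4)x^2 - 3

the result is g(x) = -(1/8)x^4 - (3/4)x^2 - 3
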